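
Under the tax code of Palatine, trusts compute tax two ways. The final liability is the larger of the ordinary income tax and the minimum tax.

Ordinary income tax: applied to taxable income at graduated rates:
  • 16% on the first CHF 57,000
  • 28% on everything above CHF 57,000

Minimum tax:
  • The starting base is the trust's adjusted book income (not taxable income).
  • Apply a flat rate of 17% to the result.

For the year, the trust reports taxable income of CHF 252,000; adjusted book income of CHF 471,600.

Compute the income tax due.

CHF 80,172

Minimum tax:
  Base (adjusted book income): CHF 471,600
  CHF 471,600 × 17% = CHF 80,172

Ordinary income tax:
  CHF 57,000 × 16% = CHF 9,120
  CHF 195,000 × 28% = CHF 54,600
  → CHF 63,720

CHF 80,172 > CHF 63,720, so the minimum tax is the binding amount.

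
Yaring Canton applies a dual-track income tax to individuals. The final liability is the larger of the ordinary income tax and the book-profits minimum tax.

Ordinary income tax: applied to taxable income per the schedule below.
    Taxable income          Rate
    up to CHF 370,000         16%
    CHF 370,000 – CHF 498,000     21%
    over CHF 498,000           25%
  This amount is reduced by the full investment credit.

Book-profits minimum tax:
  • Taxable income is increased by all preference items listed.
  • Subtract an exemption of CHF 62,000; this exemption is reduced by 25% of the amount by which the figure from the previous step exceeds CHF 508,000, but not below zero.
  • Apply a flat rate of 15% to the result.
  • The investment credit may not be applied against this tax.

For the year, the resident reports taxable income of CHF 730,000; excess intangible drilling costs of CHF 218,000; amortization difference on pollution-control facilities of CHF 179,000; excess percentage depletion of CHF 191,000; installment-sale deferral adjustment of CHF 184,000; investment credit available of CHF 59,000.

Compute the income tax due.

Book-profits minimum tax:
  Adjusted income: CHF 730,000 + CHF 218,000 + CHF 179,000 + CHF 191,000 + CHF 184,000 = CHF 1,502,000
  Exemption: 25% × (CHF 1,502,000 − CHF 508,000) = CHF 248,500 ≥ CHF 62,000, so the exemption is fully phased out
  Base: CHF 1,502,000 − CHF 0 = CHF 1,502,000
  CHF 1,502,000 × 15% = CHF 225,300

Ordinary income tax:
  CHF 370,000 × 16% = CHF 59,200
  CHF 128,000 × 21% = CHF 26,880
  CHF 232,000 × 25% = CHF 58,000
  → CHF 144,080
  Less investment credit CHF 59,000 → CHF 85,080

CHF 225,300 > CHF 85,080, so the book-profits minimum tax is the binding amount.

CHF 225,300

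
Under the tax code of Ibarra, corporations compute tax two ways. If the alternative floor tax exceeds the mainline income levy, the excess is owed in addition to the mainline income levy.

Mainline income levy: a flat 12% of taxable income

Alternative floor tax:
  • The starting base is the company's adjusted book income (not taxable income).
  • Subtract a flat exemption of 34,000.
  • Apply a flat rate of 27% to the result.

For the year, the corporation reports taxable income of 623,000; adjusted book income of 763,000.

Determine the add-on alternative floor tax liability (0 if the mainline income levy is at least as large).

Alternative floor tax:
  Base (adjusted book income): 763,000
  Less exemption 34,000 → base 729,000
  729,000 × 27% = 196,830

Mainline income levy:
  623,000 × 12% = 74,760

Excess of alternative floor tax over mainline income levy: 196,830 − 74,760 = 122,070.

122,070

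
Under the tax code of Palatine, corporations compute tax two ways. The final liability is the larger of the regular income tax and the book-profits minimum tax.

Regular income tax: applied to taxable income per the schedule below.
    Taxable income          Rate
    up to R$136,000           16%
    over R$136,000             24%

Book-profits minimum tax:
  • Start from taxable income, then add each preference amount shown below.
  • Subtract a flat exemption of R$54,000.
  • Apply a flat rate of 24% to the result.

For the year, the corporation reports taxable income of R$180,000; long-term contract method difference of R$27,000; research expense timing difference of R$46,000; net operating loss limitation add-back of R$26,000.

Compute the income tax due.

R$54,000

Book-profits minimum tax:
  Adjusted income: R$180,000 + R$27,000 + R$46,000 + R$26,000 = R$279,000
  Less exemption R$54,000 → base R$225,000
  R$225,000 × 24% = R$54,000

Regular income tax:
  R$136,000 × 16% = R$21,760
  R$44,000 × 24% = R$10,560
  → R$32,320

R$54,000 > R$32,320, so the book-profits minimum tax is the binding amount.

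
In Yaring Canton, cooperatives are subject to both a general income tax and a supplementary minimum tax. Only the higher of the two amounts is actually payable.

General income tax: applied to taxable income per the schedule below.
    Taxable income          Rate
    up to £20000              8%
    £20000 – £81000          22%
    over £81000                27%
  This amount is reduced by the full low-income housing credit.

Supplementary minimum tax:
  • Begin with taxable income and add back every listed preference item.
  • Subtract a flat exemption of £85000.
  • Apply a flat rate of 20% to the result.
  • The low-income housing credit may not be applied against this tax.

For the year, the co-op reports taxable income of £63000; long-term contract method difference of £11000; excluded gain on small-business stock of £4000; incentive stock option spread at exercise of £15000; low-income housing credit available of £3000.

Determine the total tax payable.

Supplementary minimum tax:
  Adjusted income: £63000 + £11000 + £4000 + £15000 = £93000
  Less exemption £85000 → base £8000
  £8000 × 20% = £1600

General income tax:
  £20000 × 8% = £1600
  £43000 × 22% = £9460
  → £11060
  Less low-income housing credit £3000 → £8060

£8060 > £1600, so the general income tax governs.

£8060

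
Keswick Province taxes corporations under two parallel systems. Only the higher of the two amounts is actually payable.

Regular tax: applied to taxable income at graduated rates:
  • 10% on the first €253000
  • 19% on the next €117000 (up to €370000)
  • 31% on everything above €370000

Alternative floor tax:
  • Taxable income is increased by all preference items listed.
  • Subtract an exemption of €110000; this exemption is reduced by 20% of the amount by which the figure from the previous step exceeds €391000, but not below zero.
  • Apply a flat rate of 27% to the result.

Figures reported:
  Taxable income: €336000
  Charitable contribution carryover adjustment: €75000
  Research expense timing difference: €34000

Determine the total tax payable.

€93366

Alternative floor tax:
  Adjusted income: €336000 + €75000 + €34000 = €445000
  Exemption: €110000 − 20% × (€445000 − €391000) = €110000 − €10800 = €99200
  Base: €445000 − €99200 = €345800
  €345800 × 27% = €93366

Regular tax:
  €253000 × 10% = €25300
  €83000 × 19% = €15770
  → €41070

€93366 > €41070, so the alternative floor tax is the binding amount.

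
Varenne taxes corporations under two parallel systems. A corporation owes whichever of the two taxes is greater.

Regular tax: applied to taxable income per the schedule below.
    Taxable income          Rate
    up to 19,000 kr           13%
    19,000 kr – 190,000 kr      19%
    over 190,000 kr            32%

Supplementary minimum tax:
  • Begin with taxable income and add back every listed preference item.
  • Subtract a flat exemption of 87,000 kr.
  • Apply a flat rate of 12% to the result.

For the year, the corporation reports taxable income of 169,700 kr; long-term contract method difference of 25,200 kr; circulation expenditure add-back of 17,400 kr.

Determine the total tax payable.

31,103 kr

Regular tax:
  19,000 kr × 13% = 2,470 kr
  150,700 kr × 19% = 28,633 kr
  → 31,103 kr

Supplementary minimum tax:
  Adjusted income: 169,700 kr + 25,200 kr + 17,400 kr = 212,300 kr
  Less exemption 87,000 kr → base 125,300 kr
  125,300 kr × 12% = 15,036 kr

31,103 kr > 15,036 kr, so the regular tax governs.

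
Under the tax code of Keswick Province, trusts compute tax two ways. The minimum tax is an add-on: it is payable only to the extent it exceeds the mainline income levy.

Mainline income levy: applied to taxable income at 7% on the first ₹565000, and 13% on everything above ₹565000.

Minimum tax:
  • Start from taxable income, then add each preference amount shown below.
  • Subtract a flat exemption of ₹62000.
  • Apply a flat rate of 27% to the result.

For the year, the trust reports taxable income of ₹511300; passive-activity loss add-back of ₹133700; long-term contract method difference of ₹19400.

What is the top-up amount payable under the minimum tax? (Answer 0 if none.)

₹126857

Minimum tax:
  Adjusted income: ₹511300 + ₹133700 + ₹19400 = ₹664400
  Less exemption ₹62000 → base ₹602400
  ₹602400 × 27% = ₹162648

Mainline income levy:
  ₹511300 × 7% = ₹35791

Excess of minimum tax over mainline income levy: ₹162648 − ₹35791 = ₹126857.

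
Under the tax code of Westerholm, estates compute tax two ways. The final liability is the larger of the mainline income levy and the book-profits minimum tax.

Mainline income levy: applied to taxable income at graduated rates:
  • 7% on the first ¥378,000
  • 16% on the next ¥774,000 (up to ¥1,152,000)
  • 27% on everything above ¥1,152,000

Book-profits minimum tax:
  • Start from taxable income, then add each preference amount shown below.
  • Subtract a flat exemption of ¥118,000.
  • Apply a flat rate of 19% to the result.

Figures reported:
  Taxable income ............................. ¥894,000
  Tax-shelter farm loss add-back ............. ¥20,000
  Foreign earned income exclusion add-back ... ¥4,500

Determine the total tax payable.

¥152,095

Book-profits minimum tax:
  Adjusted income: ¥894,000 + ¥20,000 + ¥4,500 = ¥918,500
  Less exemption ¥118,000 → base ¥800,500
  ¥800,500 × 19% = ¥152,095

Mainline income levy:
  ¥378,000 × 7% = ¥26,460
  ¥516,000 × 16% = ¥82,560
  → ¥109,020

¥152,095 > ¥109,020, so the book-profits minimum tax is the binding amount.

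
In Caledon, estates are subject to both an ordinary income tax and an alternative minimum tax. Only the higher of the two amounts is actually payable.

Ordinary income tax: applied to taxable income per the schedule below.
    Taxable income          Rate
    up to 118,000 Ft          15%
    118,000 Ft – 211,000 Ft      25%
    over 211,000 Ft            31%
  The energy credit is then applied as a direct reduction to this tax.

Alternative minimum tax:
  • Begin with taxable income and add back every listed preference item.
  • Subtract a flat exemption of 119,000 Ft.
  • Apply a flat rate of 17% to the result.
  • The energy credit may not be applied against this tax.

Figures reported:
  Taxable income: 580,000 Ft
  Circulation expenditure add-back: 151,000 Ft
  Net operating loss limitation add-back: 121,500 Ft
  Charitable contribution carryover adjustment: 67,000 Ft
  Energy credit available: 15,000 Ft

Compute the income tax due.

Ordinary income tax:
  118,000 Ft × 15% = 17,700 Ft
  93,000 Ft × 25% = 23,250 Ft
  369,000 Ft × 31% = 114,390 Ft
  → 155,340 Ft
  Less energy credit 15,000 Ft → 140,340 Ft

Alternative minimum tax:
  Adjusted income: 580,000 Ft + 151,000 Ft + 121,500 Ft + 67,000 Ft = 919,500 Ft
  Less exemption 119,000 Ft → base 800,500 Ft
  800,500 Ft × 17% = 136,085 Ft

140,340 Ft > 136,085 Ft, so the ordinary income tax governs.

140,340 Ft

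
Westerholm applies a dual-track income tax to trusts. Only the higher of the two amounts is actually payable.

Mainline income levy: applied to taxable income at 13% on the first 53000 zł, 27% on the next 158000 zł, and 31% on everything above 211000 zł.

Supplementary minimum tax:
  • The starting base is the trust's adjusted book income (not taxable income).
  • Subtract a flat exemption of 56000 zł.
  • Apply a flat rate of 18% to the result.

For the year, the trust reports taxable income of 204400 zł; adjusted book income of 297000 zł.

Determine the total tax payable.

Supplementary minimum tax:
  Base (adjusted book income): 297000 zł
  Less exemption 56000 zł → base 241000 zł
  241000 zł × 18% = 43380 zł

Mainline income levy:
  53000 zł × 13% = 6890 zł
  151400 zł × 27% = 40878 zł
  → 47768 zł

47768 zł > 43380 zł, so the mainline income levy governs.

47768 zł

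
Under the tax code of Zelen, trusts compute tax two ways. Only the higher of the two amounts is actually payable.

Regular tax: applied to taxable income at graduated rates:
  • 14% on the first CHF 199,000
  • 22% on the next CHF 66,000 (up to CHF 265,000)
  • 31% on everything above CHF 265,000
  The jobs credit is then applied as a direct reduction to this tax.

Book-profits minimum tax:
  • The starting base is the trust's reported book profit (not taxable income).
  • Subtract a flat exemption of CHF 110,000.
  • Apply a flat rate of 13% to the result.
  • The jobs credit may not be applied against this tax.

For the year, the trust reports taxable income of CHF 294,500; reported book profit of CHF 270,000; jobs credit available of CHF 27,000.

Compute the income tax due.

Book-profits minimum tax:
  Base (reported book profit): CHF 270,000
  Less exemption CHF 110,000 → base CHF 160,000
  CHF 160,000 × 13% = CHF 20,800

Regular tax:
  CHF 199,000 × 14% = CHF 27,860
  CHF 66,000 × 22% = CHF 14,520
  CHF 29,500 × 31% = CHF 9,145
  → CHF 51,525
  Less jobs credit CHF 27,000 → CHF 24,525

CHF 24,525 > CHF 20,800, so the regular tax governs.

CHF 24,525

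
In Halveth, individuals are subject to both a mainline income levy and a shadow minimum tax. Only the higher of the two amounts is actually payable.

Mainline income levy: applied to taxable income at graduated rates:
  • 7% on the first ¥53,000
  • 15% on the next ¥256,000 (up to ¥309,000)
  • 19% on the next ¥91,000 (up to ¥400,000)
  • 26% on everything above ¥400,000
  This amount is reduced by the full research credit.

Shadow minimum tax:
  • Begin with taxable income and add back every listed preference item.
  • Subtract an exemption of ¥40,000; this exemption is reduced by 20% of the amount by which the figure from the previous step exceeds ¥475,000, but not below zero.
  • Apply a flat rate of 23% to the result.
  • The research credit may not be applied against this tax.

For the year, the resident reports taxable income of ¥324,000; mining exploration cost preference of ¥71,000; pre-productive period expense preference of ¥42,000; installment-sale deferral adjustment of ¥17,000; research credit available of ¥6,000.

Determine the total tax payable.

Mainline income levy:
  ¥53,000 × 7% = ¥3,710
  ¥256,000 × 15% = ¥38,400
  ¥15,000 × 19% = ¥2,850
  → ¥44,960
  Less research credit ¥6,000 → ¥38,960

Shadow minimum tax:
  Adjusted income: ¥324,000 + ¥71,000 + ¥42,000 + ¥17,000 = ¥454,000
  Exemption: ¥454,000 ≤ ¥475,000, so full ¥40,000 applies
  Base: ¥454,000 − ¥40,000 = ¥414,000
  ¥414,000 × 23% = ¥95,220

¥95,220 > ¥38,960, so the shadow minimum tax is the binding amount.

¥95,220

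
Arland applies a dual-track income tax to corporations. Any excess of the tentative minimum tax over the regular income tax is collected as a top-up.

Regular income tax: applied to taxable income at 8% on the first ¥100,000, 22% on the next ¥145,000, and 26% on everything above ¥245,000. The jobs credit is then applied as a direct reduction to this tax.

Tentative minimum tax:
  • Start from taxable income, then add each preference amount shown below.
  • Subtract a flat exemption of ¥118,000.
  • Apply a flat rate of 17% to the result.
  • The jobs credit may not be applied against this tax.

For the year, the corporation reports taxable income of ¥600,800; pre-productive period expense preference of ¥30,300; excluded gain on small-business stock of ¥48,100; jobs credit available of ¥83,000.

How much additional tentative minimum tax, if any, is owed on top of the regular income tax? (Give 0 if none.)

Tentative minimum tax:
  Adjusted income: ¥600,800 + ¥30,300 + ¥48,100 = ¥679,200
  Less exemption ¥118,000 → base ¥561,200
  ¥561,200 × 17% = ¥95,404

Regular income tax:
  ¥100,000 × 8% = ¥8,000
  ¥145,000 × 22% = ¥31,900
  ¥355,800 × 26% = ¥92,508
  → ¥132,408
  Less jobs credit ¥83,000 → ¥49,408

Excess of tentative minimum tax over regular income tax: ¥95,404 − ¥49,408 = ¥45,996.

¥45,996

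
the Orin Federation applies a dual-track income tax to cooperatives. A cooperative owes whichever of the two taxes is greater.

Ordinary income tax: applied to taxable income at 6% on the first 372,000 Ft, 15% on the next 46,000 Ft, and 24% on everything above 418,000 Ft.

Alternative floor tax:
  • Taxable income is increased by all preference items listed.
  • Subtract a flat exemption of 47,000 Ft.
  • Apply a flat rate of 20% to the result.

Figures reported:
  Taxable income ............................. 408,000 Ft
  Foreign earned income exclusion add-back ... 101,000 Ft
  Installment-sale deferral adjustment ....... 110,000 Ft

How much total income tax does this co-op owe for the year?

Alternative floor tax:
  Adjusted income: 408,000 Ft + 101,000 Ft + 110,000 Ft = 619,000 Ft
  Less exemption 47,000 Ft → base 572,000 Ft
  572,000 Ft × 20% = 114,400 Ft

Ordinary income tax:
  372,000 Ft × 6% = 22,320 Ft
  36,000 Ft × 15% = 5,400 Ft
  → 27,720 Ft

114,400 Ft > 27,720 Ft, so the alternative floor tax is the binding amount.

114,400 Ft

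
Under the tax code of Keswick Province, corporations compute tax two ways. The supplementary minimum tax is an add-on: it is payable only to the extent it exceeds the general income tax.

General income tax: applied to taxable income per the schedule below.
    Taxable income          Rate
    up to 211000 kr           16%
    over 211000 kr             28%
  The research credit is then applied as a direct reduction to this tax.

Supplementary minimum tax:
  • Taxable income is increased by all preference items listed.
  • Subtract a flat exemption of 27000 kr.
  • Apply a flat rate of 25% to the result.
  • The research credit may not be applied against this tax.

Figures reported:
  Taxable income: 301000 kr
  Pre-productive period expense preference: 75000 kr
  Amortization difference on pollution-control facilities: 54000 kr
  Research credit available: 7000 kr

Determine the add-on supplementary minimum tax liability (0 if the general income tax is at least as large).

Supplementary minimum tax:
  Adjusted income: 301000 kr + 75000 kr + 54000 kr = 430000 kr
  Less exemption 27000 kr → base 403000 kr
  403000 kr × 25% = 100750 kr

General income tax:
  211000 kr × 16% = 33760 kr
  90000 kr × 28% = 25200 kr
  → 58960 kr
  Less research credit 7000 kr → 51960 kr

Excess of supplementary minimum tax over general income tax: 100750 kr − 51960 kr = 48790 kr.

48790 kr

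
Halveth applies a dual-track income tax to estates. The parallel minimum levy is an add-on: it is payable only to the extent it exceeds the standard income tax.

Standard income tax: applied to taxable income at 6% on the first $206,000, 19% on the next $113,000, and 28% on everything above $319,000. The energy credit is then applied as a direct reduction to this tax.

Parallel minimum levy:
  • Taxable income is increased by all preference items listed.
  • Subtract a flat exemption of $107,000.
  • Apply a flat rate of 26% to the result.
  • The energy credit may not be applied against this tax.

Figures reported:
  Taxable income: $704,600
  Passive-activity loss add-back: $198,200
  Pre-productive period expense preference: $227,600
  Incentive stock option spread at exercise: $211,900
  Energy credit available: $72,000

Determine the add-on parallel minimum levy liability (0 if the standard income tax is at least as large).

Standard income tax:
  $206,000 × 6% = $12,360
  $113,000 × 19% = $21,470
  $385,600 × 28% = $107,968
  → $141,798
  Less energy credit $72,000 → $69,798

Parallel minimum levy:
  Adjusted income: $704,600 + $198,200 + $227,600 + $211,900 = $1,342,300
  Less exemption $107,000 → base $1,235,300
  $1,235,300 × 26% = $321,178

Excess of parallel minimum levy over standard income tax: $321,178 − $69,798 = $251,380.

$251,380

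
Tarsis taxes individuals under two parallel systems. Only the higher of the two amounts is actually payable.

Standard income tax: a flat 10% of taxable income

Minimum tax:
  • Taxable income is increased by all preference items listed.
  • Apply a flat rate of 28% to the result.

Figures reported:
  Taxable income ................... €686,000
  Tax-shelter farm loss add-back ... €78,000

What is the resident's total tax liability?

Minimum tax:
  Adjusted income: €686,000 + €78,000 = €764,000
  €764,000 × 28% = €213,920

Standard income tax:
  €686,000 × 10% = €68,600

€213,920 > €68,600, so the minimum tax is the binding amount.

€213,920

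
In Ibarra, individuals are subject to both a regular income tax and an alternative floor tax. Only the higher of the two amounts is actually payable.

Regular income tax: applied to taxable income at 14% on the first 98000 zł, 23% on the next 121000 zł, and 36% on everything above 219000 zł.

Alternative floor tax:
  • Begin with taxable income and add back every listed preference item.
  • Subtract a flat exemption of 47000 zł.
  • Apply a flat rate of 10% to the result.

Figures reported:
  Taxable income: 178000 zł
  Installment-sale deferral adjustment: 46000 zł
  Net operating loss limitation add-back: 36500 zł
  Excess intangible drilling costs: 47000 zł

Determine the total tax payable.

Alternative floor tax:
  Adjusted income: 178000 zł + 46000 zł + 36500 zł + 47000 zł = 307500 zł
  Less exemption 47000 zł → base 260500 zł
  260500 zł × 10% = 26050 zł

Regular income tax:
  98000 zł × 14% = 13720 zł
  80000 zł × 23% = 18400 zł
  → 32120 zł

32120 zł > 26050 zł, so the regular income tax governs.

32120 zł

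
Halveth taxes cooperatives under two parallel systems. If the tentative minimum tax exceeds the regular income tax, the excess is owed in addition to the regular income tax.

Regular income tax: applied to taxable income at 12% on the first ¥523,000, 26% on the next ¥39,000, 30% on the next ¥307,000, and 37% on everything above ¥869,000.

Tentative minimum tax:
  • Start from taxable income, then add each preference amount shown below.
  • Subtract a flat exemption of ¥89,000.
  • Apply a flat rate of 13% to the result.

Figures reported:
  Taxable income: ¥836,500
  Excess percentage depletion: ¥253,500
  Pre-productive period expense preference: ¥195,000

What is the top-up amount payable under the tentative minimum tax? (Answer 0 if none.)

¥230

Regular income tax:
  ¥523,000 × 12% = ¥62,760
  ¥39,000 × 26% = ¥10,140
  ¥274,500 × 30% = ¥82,350
  → ¥155,250

Tentative minimum tax:
  Adjusted income: ¥836,500 + ¥253,500 + ¥195,000 = ¥1,285,000
  Less exemption ¥89,000 → base ¥1,196,000
  ¥1,196,000 × 13% = ¥155,480

Excess of tentative minimum tax over regular income tax: ¥155,480 − ¥155,250 = ¥230.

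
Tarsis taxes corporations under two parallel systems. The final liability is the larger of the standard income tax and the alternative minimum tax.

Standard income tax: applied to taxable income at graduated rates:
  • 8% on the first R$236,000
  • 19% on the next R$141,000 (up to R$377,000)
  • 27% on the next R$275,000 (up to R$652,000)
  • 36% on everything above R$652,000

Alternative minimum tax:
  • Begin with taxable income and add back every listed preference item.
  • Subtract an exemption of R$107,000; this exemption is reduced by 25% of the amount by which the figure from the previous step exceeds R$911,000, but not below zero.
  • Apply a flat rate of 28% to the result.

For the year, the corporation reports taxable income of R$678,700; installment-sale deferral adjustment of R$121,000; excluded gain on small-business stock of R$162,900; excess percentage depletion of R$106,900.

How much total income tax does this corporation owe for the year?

R$280,595

Alternative minimum tax:
  Adjusted income: R$678,700 + R$121,000 + R$162,900 + R$106,900 = R$1,069,500
  Exemption: R$107,000 − 25% × (R$1,069,500 − R$911,000) = R$107,000 − R$39,625 = R$67,375
  Base: R$1,069,500 − R$67,375 = R$1,002,125
  R$1,002,125 × 28% = R$280,595

Standard income tax:
  R$236,000 × 8% = R$18,880
  R$141,000 × 19% = R$26,790
  R$275,000 × 27% = R$74,250
  R$26,700 × 36% = R$9,612
  → R$129,532

R$280,595 > R$129,532, so the alternative minimum tax is the binding amount.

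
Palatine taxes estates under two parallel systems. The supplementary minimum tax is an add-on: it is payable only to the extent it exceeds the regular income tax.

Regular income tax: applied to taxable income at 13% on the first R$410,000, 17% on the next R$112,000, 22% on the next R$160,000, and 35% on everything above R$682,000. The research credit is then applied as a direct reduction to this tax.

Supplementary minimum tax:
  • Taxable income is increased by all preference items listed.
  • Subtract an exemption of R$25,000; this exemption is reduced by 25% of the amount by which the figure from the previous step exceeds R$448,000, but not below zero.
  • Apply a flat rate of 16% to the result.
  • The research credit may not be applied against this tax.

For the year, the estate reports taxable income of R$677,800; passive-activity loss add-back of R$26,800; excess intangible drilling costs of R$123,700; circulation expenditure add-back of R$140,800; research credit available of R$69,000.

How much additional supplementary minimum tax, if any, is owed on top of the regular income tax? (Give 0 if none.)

R$117,440

Supplementary minimum tax:
  Adjusted income: R$677,800 + R$26,800 + R$123,700 + R$140,800 = R$969,100
  Exemption: 25% × (R$969,100 − R$448,000) = R$130,275 ≥ R$25,000, so the exemption is fully phased out
  Base: R$969,100 − R$0 = R$969,100
  R$969,100 × 16% = R$155,056

Regular income tax:
  R$410,000 × 13% = R$53,300
  R$112,000 × 17% = R$19,040
  R$155,800 × 22% = R$34,276
  → R$106,616
  Less research credit R$69,000 → R$37,616

Excess of supplementary minimum tax over regular income tax: R$155,056 − R$37,616 = R$117,440.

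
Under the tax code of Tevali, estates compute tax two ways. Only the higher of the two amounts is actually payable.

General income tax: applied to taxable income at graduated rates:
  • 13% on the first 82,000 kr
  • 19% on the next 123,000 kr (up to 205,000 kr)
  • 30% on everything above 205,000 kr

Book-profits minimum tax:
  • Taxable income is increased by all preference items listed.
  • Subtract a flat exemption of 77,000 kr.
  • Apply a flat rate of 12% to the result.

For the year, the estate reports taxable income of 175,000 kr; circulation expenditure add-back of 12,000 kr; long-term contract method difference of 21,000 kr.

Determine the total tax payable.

28,330 kr

Book-profits minimum tax:
  Adjusted income: 175,000 kr + 12,000 kr + 21,000 kr = 208,000 kr
  Less exemption 77,000 kr → base 131,000 kr
  131,000 kr × 12% = 15,720 kr

General income tax:
  82,000 kr × 13% = 10,660 kr
  93,000 kr × 19% = 17,670 kr
  → 28,330 kr

28,330 kr > 15,720 kr, so the general income tax governs.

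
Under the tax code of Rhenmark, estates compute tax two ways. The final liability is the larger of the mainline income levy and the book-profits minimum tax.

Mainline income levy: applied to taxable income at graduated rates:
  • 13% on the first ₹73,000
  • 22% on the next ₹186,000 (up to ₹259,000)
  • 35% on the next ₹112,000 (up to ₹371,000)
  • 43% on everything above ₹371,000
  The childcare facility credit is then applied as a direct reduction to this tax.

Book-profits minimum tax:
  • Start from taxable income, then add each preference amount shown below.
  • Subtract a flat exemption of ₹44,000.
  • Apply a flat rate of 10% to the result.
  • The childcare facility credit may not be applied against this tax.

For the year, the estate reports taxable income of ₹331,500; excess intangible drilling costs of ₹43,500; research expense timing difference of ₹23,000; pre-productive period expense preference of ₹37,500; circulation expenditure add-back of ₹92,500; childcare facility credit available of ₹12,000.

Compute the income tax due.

₹63,785

Book-profits minimum tax:
  Adjusted income: ₹331,500 + ₹43,500 + ₹23,000 + ₹37,500 + ₹92,500 = ₹528,000
  Less exemption ₹44,000 → base ₹484,000
  ₹484,000 × 10% = ₹48,400

Mainline income levy:
  ₹73,000 × 13% = ₹9,490
  ₹186,000 × 22% = ₹40,920
  ₹72,500 × 35% = ₹25,375
  → ₹75,785
  Less childcare facility credit ₹12,000 → ₹63,785

₹63,785 > ₹48,400, so the mainline income levy governs.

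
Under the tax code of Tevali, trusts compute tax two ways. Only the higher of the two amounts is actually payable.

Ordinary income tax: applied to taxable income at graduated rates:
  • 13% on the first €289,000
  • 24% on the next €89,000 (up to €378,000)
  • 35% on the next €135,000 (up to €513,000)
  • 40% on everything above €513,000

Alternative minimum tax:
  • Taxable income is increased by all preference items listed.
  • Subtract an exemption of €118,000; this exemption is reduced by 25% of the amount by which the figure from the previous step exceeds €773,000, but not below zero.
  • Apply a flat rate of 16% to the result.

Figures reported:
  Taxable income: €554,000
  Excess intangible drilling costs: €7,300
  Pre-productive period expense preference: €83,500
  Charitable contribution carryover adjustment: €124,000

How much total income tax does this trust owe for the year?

€122,580

Ordinary income tax:
  €289,000 × 13% = €37,570
  €89,000 × 24% = €21,360
  €135,000 × 35% = €47,250
  €41,000 × 40% = €16,400
  → €122,580

Alternative minimum tax:
  Adjusted income: €554,000 + €7,300 + €83,500 + €124,000 = €768,800
  Exemption: €768,800 ≤ €773,000, so full €118,000 applies
  Base: €768,800 − €118,000 = €650,800
  €650,800 × 16% = €104,128

€122,580 > €104,128, so the ordinary income tax governs.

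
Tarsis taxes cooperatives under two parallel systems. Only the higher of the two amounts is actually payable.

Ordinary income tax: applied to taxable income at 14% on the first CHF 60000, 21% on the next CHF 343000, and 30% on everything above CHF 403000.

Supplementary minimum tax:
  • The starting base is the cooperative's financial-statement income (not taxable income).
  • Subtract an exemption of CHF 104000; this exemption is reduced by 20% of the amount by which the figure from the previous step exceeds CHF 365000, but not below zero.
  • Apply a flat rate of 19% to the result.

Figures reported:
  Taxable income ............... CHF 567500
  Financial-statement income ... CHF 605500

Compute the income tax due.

CHF 129780

Supplementary minimum tax:
  Base (financial-statement income): CHF 605500
  Exemption: CHF 104000 − 20% × (CHF 605500 − CHF 365000) = CHF 104000 − CHF 48100 = CHF 55900
  Base: CHF 605500 − CHF 55900 = CHF 549600
  CHF 549600 × 19% = CHF 104424

Ordinary income tax:
  CHF 60000 × 14% = CHF 8400
  CHF 343000 × 21% = CHF 72030
  CHF 164500 × 30% = CHF 49350
  → CHF 129780

CHF 129780 > CHF 104424, so the ordinary income tax governs.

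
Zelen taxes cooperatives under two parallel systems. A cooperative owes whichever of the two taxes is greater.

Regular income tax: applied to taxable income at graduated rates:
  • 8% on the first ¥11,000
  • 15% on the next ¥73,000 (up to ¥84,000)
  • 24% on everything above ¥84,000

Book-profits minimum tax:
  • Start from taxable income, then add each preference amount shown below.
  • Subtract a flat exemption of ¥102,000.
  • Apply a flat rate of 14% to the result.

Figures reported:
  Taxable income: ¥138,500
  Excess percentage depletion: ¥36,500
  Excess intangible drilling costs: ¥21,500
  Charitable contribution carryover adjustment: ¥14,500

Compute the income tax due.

Regular income tax:
  ¥11,000 × 8% = ¥880
  ¥73,000 × 15% = ¥10,950
  ¥54,500 × 24% = ¥13,080
  → ¥24,910

Book-profits minimum tax:
  Adjusted income: ¥138,500 + ¥36,500 + ¥21,500 + ¥14,500 = ¥211,000
  Less exemption ¥102,000 → base ¥109,000
  ¥109,000 × 14% = ¥15,260

¥24,910 > ¥15,260, so the regular income tax governs.

¥24,910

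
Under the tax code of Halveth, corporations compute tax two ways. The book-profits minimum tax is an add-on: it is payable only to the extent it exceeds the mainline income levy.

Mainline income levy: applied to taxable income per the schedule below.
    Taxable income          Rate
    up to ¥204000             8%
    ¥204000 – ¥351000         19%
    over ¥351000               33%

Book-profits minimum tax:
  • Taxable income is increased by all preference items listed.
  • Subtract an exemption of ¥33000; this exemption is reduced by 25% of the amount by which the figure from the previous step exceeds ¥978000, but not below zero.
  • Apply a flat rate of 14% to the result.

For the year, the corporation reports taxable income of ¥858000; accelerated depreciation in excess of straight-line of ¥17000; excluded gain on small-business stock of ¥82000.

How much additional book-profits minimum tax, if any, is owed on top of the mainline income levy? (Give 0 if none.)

¥0

Book-profits minimum tax:
  Adjusted income: ¥858000 + ¥17000 + ¥82000 = ¥957000
  Exemption: ¥957000 ≤ ¥978000, so full ¥33000 applies
  Base: ¥957000 − ¥33000 = ¥924000
  ¥924000 × 14% = ¥129360

Mainline income levy:
  ¥204000 × 8% = ¥16320
  ¥147000 × 19% = ¥27930
  ¥507000 × 33% = ¥167310
  → ¥211560

¥129360 ≤ ¥211560, so no add-on is due.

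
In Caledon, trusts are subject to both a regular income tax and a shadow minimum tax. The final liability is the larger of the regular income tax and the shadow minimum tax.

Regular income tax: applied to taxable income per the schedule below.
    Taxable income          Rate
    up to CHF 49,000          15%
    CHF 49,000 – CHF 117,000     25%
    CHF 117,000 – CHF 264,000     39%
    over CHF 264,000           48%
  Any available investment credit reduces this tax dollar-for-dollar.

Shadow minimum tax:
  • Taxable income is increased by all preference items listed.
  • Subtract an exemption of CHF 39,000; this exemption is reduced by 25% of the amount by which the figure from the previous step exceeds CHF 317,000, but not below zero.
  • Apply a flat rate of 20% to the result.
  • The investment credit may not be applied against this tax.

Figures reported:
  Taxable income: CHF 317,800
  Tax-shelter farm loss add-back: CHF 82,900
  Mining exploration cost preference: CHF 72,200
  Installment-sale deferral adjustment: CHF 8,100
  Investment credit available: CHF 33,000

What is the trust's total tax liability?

CHF 96,200

Regular income tax:
  CHF 49,000 × 15% = CHF 7,350
  CHF 68,000 × 25% = CHF 17,000
  CHF 147,000 × 39% = CHF 57,330
  CHF 53,800 × 48% = CHF 25,824
  → CHF 107,504
  Less investment credit CHF 33,000 → CHF 74,504

Shadow minimum tax:
  Adjusted income: CHF 317,800 + CHF 82,900 + CHF 72,200 + CHF 8,100 = CHF 481,000
  Exemption: 25% × (CHF 481,000 − CHF 317,000) = CHF 41,000 ≥ CHF 39,000, so the exemption is fully phased out
  Base: CHF 481,000 − CHF 0 = CHF 481,000
  CHF 481,000 × 20% = CHF 96,200

CHF 96,200 > CHF 74,504, so the shadow minimum tax is the binding amount.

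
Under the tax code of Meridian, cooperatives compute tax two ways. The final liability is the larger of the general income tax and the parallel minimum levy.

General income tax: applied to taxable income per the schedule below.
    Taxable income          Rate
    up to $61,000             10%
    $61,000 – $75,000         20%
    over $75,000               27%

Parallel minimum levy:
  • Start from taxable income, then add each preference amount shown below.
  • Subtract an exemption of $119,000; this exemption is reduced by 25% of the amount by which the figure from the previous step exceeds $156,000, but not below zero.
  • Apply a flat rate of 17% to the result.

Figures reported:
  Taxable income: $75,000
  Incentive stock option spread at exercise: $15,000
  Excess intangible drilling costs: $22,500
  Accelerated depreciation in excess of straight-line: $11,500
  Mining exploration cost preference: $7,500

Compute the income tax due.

$8,900

Parallel minimum levy:
  Adjusted income: $75,000 + $15,000 + $22,500 + $11,500 + $7,500 = $131,500
  Exemption: $131,500 ≤ $156,000, so full $119,000 applies
  Base: $131,500 − $119,000 = $12,500
  $12,500 × 17% = $2,125

General income tax:
  $61,000 × 10% = $6,100
  $14,000 × 20% = $2,800
  → $8,900

$8,900 > $2,125, so the general income tax governs.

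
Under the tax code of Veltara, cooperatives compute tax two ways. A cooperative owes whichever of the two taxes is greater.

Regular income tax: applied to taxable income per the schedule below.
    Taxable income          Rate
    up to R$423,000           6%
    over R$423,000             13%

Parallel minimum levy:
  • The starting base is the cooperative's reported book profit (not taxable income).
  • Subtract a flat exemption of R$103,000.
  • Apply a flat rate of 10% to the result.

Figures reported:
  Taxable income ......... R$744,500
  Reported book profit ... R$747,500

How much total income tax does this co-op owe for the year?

Parallel minimum levy:
  Base (reported book profit): R$747,500
  Less exemption R$103,000 → base R$644,500
  R$644,500 × 10% = R$64,450

Regular income tax:
  R$423,000 × 6% = R$25,380
  R$321,500 × 13% = R$41,795
  → R$67,175

R$67,175 > R$64,450, so the regular income tax governs.

R$67,175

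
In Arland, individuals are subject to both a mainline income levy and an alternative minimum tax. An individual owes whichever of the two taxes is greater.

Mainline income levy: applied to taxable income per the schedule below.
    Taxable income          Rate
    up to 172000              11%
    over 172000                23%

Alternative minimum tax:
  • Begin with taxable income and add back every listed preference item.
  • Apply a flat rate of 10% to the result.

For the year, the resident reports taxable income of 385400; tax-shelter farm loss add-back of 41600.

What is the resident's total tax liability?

Mainline income levy:
  172000 × 11% = 18920
  213400 × 23% = 49082
  → 68002

Alternative minimum tax:
  Adjusted income: 385400 + 41600 = 427000
  427000 × 10% = 42700

68002 > 42700, so the mainline income levy governs.

68002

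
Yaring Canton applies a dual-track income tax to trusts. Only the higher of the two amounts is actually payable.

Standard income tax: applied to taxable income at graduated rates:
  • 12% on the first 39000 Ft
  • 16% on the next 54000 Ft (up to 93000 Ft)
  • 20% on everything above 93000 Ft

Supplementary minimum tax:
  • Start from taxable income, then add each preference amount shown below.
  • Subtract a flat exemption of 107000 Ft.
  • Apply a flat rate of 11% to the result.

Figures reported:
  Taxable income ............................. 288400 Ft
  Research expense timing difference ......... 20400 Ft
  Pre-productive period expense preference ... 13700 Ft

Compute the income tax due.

52400 Ft

Standard income tax:
  39000 Ft × 12% = 4680 Ft
  54000 Ft × 16% = 8640 Ft
  195400 Ft × 20% = 39080 Ft
  → 52400 Ft

Supplementary minimum tax:
  Adjusted income: 288400 Ft + 20400 Ft + 13700 Ft = 322500 Ft
  Less exemption 107000 Ft → base 215500 Ft
  215500 Ft × 11% = 23705 Ft

52400 Ft > 23705 Ft, so the standard income tax governs.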